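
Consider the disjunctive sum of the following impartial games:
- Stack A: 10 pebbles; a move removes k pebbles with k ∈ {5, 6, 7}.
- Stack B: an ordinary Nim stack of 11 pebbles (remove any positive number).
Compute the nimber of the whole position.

9

For stack A, compute g(0), g(1), … with moves {5, 6, 7}:
k:     0  1  2  3  4  5  6  7  8  9 10
g(k):  0  0  0  0  0  1  1  1  1  1  2
So g(10) = 2.
Stack B is a plain Nim stack of size 11, so its Grundy value is 11.
The value of a disjunctive sum is the nim-sum of the parts.
Combined value = 2 ⊕ 11 = 9.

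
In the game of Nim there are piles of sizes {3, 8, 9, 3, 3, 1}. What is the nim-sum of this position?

Write each in binary and XOR column by column:
  0011  (3)
  1000  (8)
  1001  (9)
  0011  (3)
  0011  (3)
  0001  (1)
  ----
  0011  (3)

3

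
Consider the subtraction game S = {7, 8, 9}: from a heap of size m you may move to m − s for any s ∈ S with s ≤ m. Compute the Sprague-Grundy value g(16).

Build the Grundy sequence with g(k) = mex{g(k−s) : s ∈ {7, 8, 9}, s ≤ k}:
k:     0  1  2  3  4  5  6  7  8  9 10 11 12 13 14 15 16
g(k):  0  0  0  0  0  0  0  1  1  1  1  1  1  1  2  2  0
So g(16) = 0.

0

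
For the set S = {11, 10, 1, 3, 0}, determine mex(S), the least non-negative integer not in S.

2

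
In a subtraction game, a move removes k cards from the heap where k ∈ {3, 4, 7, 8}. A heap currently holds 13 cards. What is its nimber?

0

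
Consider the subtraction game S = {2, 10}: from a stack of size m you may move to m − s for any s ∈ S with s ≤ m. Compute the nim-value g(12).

0

Grundy values for subtraction set {2, 10}:
k:     0  1  2  3  4  5  6  7  8  9 10 11 12
g(k):  0  0  1  1  0  0  1  1  0  0  1  1  0
So g(12) = 0.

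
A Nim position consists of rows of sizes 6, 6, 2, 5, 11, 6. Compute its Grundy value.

Compute the nim-sum pairwise:
6 XOR 6 = 0
0 XOR 2 = 2
2 XOR 5 = 7
7 XOR 11 = 12
12 XOR 6 = 10

10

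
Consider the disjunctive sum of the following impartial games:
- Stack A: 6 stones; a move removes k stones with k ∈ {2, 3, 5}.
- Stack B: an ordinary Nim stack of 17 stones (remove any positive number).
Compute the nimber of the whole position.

Build the Grundy sequence for stack A with g(k) = mex{g(k−s) : s ∈ {2, 3, 5}, s ≤ k}:
g(0) = mex{} = 0
g(1) = mex{} = 0
g(2) = mex{0} = 1
g(3) = mex{0} = 1
g(4) = mex{0,1} = 2
g(5) = mex{0,1} = 2
g(6) = mex{0,1,2} = 3
So g(6) = 3.
Stack B is a plain Nim stack of size 17, so its Grundy value is 17.
The value of a disjunctive sum is the nim-sum of the parts.
Combined value = 3 XOR 17 = 18.

18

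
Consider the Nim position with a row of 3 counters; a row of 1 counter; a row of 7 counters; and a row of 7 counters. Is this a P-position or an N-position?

Nim-sum: 3 ^ 1 ^ 7 ^ 7 = 2.
The nim-sum is 2 ≠ 0, so this is an N-position: the player to move can win.

N-position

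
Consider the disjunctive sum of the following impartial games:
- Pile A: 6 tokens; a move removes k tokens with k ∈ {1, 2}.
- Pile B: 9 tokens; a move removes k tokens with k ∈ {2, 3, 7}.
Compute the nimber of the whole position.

2

Grundy values for pile A (subtraction set {1, 2}):
g(0) = mex{} = 0
g(1) = mex{0} = 1
g(2) = mex{0,1} = 2
g(3) = mex{1,2} = 0
g(4) = mex{0,2} = 1
g(5) = mex{0,1} = 2
g(6) = mex{1,2} = 0
So g(6) = 0.
Grundy values for pile B (subtraction set {2, 3, 7}):
g(0) = mex{} = 0
g(1) = mex{} = 0
g(2) = mex{0} = 1
g(3) = mex{0} = 1
g(4) = mex{0,1} = 2
g(5) = mex{1} = 0
g(6) = mex{1,2} = 0
g(7) = mex{0,2} = 1
g(8) = mex{0} = 1
g(9) = mex{0,1} = 2
So g(9) = 2.
By the Sprague-Grundy theorem, the Grundy value of a sum of independent games is the XOR of the component values.
Combined value = 0 XOR 2 = 2.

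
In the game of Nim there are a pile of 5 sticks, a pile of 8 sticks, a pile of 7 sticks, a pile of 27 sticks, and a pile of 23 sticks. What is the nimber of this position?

6

Nim-sum: 5 ^ 8 ^ 7 ^ 27 ^ 23 = 6.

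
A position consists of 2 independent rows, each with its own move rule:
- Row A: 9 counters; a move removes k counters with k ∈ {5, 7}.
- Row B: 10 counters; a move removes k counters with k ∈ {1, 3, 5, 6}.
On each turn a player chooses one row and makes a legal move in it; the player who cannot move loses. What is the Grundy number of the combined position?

3

Build the Grundy sequence for row A with g(k) = mex{g(k−s) : s ∈ {5, 7}, s ≤ k}:
k:     0  1  2  3  4  5  6  7  8  9
g(k):  0  0  0  0  0  1  1  1  1  1
So g(9) = 1.
For row B, compute g(0), g(1), … with moves {1, 3, 5, 6}:
g(0) = mex{} = 0
g(1) = mex{0} = 1
g(2) = mex{1} = 0
g(3) = mex{0} = 1
g(4) = mex{1} = 0
g(5) = mex{0} = 1
g(6) = mex{0,1} = 2
g(7) = mex{0,1,2} = 3
g(8) = mex{0,1,3} = 2
g(9) = mex{0,1,2} = 3
g(10) = mex{0,1,3} = 2
So g(10) = 2.
The value of a disjunctive sum is the nim-sum of the parts.
Combined value = 1 ⊕ 2 = 3.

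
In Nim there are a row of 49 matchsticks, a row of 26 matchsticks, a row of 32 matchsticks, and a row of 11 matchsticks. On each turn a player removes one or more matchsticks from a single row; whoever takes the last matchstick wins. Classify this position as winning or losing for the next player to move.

Losing position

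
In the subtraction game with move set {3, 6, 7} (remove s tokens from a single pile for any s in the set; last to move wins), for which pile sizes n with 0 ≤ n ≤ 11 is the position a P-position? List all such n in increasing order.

Build the Grundy sequence with g(k) = mex{g(k−s) : s ∈ {3, 6, 7}, s ≤ k}:
g(0) = mex{} = 0
g(1) = mex{} = 0
g(2) = mex{} = 0
g(3) = mex{0} = 1
g(4) = mex{0} = 1
g(5) = mex{0} = 1
g(6) = mex{0,1} = 2
g(7) = mex{0,1} = 2
g(8) = mex{0,1} = 2
g(9) = mex{0,1,2} = 3
g(10) = mex{1,2} = 0
g(11) = mex{1,2} = 0
The P-positions (g = 0) in 0..11 are 0, 1, 2, 10, 11.

0, 1, 2, 10, 11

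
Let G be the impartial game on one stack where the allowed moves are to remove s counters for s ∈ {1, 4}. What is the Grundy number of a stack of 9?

2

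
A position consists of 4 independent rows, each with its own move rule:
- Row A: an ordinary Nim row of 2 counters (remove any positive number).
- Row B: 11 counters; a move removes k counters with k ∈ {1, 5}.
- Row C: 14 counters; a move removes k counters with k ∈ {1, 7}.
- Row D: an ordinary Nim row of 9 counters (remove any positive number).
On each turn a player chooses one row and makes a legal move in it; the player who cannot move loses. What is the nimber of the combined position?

Row A is a plain Nim row of size 2, so its Grundy value is 2.
Build the Grundy sequence for row B with g(k) = mex{g(k−s) : s ∈ {1, 5}, s ≤ k}:
k:     0  1  2  3  4  5  6  7  8  9 10 11
g(k):  0  1  0  1  0  1  0  1  0  1  0  1
So g(11) = 1.
Build the Grundy sequence for row C with g(k) = mex{g(k−s) : s ∈ {1, 7}, s ≤ k}:
k:     0  1  2  3  4  5  6  7  8  9 10 11 12 13 14
g(k):  0  1  0  1  0  1  0  1  0  1  0  1  0  1  0
So g(14) = 0.
Row D is a plain Nim row of size 9, so its Grundy value is 9.
The value of a disjunctive sum is the nim-sum of the parts.
Combined value = 2 XOR 1 XOR 0 XOR 9 = 10.

10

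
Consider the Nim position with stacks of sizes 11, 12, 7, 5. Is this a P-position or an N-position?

N-position

Compute the nim-sum pairwise:
11 ⊕ 12 = 7
7 ⊕ 7 = 0
0 ⊕ 5 = 5
The nim-sum is 5 ≠ 0, so this is an N-position: the player to move can win.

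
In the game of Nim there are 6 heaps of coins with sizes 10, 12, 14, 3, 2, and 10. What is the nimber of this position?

3

In binary:
  1010  (10)
  1100  (12)
  1110  (14)
  0011  (3)
  0010  (2)
  1010  (10)
  ----
  0011  (3)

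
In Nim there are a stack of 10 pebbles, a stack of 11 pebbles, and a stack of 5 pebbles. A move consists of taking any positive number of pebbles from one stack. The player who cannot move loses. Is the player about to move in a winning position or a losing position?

Winning position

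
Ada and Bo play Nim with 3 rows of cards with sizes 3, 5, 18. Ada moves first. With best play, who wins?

Write each in binary and XOR column by column:
  00011  (3)
  00101  (5)
  10010  (18)
  -----
  10100  (20)
The nim-sum is 20 ≠ 0, so this is an N-position: the player to move can win; Ada has a winning move.

Ada wins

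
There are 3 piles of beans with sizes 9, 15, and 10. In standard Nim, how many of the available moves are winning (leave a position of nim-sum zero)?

3

Nim-sum: 9 ⊕ 15 ⊕ 10 = 12.
The overall nim-sum is X = 12. A pile of size p has a winning move iff p XOR X < p (reduce it to p XOR X).
  9: 9 XOR 12 = 5 < 9 — winning move (to 5).
  15: 15 XOR 12 = 3 < 15 — winning move (to 3).
  10: 10 XOR 12 = 6 < 10 — winning move (to 6).
That gives 3 winning moves.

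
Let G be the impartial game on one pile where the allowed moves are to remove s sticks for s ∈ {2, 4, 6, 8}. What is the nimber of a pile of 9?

4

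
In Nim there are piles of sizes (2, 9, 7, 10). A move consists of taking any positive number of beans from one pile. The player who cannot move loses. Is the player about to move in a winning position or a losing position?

Winning position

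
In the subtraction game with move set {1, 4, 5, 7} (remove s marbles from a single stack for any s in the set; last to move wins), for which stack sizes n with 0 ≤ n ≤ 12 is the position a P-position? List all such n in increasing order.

Compute g(0), g(1), … for moves {1, 4, 5, 7}:
g(0) = mex{} = 0
g(1) = mex{0} = 1
g(2) = mex{1} = 0
g(3) = mex{0} = 1
g(4) = mex{0,1} = 2
g(5) = mex{0,1,2} = 3
g(6) = mex{0,1,3} = 2
g(7) = mex{0,1,2} = 3
g(8) = mex{1,2,3} = 0
g(9) = mex{0,2,3} = 1
g(10) = mex{1,2,3} = 0
g(11) = mex{0,2,3} = 1
g(12) = mex{0,1,3} = 2
The P-positions (g = 0) in 0..12 are 0, 2, 8, 10.

0, 2, 8, 10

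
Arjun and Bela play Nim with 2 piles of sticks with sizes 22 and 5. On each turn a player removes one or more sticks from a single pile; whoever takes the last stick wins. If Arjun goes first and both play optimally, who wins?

In binary:
  10110  (22)
  00101  (5)
  -----
  10011  (19)
The nim-sum is 19 ≠ 0, so this is an N-position: the player to move can win; Arjun has a winning move.

Arjun wins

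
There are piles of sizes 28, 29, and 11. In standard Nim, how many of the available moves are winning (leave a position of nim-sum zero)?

3

Compute the nim-sum pairwise:
28 ⊕ 29 = 1
1 ⊕ 11 = 10
The overall nim-sum is X = 10. A pile of size p has a winning move iff p XOR X < p (reduce it to p XOR X).
  28: 28 XOR 10 = 22 < 28 — winning move (to 22).
  29: 29 XOR 10 = 23 < 29 — winning move (to 23).
  11: 11 XOR 10 = 1 < 11 — winning move (to 1).
That gives 3 winning moves.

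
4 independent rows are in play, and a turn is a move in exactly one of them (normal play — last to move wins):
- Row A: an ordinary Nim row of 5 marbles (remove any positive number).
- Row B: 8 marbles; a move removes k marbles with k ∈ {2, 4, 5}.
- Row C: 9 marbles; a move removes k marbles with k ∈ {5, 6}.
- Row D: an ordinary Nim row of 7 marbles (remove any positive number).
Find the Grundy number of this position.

3

Row A is a plain Nim row of size 5, so its Grundy value is 5.
Grundy values for row B (subtraction set {2, 4, 5}):
k:     0  1  2  3  4  5  6  7  8
g(k):  0  0  1  1  2  2  3  0  0
So g(8) = 0.
For row C, compute g(0), g(1), … with moves {5, 6}:
k:     0  1  2  3  4  5  6  7  8  9
g(k):  0  0  0  0  0  1  1  1  1  1
So g(9) = 1.
Row D is a plain Nim row of size 7, so its Grundy value is 7.
The value of a disjunctive sum is the nim-sum of the parts.
Combined value = 5 ⊕ 0 ⊕ 1 ⊕ 7 = 3.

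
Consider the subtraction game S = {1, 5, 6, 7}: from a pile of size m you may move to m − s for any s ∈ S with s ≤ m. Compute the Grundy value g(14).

Grundy values for subtraction set {1, 5, 6, 7}:
k:     0  1  2  3  4  5  6  7  8  9 10 11 12 13 14
g(k):  0  1  0  1  0  1  2  3  2  3  2  3  0  1  0
So g(14) = 0.

0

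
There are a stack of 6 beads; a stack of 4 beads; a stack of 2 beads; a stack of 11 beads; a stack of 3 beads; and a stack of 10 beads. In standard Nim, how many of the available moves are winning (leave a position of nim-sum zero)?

5

Compute the nim-sum pairwise:
6 XOR 4 = 2
2 XOR 2 = 0
0 XOR 11 = 11
11 XOR 3 = 8
8 XOR 10 = 2
The overall nim-sum is X = 2. A stack of size p has a winning move iff p XOR X < p (reduce it to p XOR X).
  6: 6 XOR 2 = 4 < 6 — winning move (to 4).
  4: 4 XOR 2 = 6 ≥ 4 — no move.
  2: 2 XOR 2 = 0 < 2 — winning move (to 0).
  11: 11 XOR 2 = 9 < 11 — winning move (to 9).
  3: 3 XOR 2 = 1 < 3 — winning move (to 1).
  10: 10 XOR 2 = 8 < 10 — winning move (to 8).
That gives 5 winning moves.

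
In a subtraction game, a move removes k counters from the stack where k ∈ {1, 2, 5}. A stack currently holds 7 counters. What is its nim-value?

1

Grundy values for subtraction set {1, 2, 5}:
g(0) = mex{} = 0
g(1) = mex{0} = 1
g(2) = mex{0,1} = 2
g(3) = mex{1,2} = 0
g(4) = mex{0,2} = 1
g(5) = mex{0,1} = 2
g(6) = mex{1,2} = 0
g(7) = mex{0,2} = 1
So g(7) = 1.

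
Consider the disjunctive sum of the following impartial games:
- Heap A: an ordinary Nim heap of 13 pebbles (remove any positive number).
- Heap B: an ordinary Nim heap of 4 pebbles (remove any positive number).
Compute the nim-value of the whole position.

Heap A is a plain Nim heap of size 13, so its Grundy value is 13.
Heap B is a plain Nim heap of size 4, so its Grundy value is 4.
By the Sprague-Grundy theorem, the Grundy value of a sum of independent games is the XOR of the component values.
Combined value = 13 XOR 4 = 9.

9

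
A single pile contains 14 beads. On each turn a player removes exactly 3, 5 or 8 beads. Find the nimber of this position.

1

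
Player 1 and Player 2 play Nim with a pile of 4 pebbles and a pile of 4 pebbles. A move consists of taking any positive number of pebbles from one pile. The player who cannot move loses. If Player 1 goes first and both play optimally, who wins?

Player 2 wins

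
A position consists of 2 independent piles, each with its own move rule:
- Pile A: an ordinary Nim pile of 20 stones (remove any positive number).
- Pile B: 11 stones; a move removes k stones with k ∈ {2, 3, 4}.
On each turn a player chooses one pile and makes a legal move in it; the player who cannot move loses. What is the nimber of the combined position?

Pile A is a plain Nim pile of size 20, so its Grundy value is 20.
Grundy values for pile B (subtraction set {2, 3, 4}):
k:     0  1  2  3  4  5  6  7  8  9 10 11
g(k):  0  0  1  1  2  2  0  0  1  1  2  2
So g(11) = 2.
By the Sprague-Grundy theorem, the Grundy value of a sum of independent games is the XOR of the component values.
Combined value = 20 ⊕ 2 = 22.

22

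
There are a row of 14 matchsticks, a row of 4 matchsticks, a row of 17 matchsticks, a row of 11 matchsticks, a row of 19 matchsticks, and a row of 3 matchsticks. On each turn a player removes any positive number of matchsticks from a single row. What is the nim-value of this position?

0

Nim-sum: 14 ^ 4 ^ 17 ^ 11 ^ 19 ^ 3 = 0.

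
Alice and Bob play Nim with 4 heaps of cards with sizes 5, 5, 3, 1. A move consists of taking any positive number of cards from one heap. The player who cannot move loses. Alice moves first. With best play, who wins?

Alice wins

Compute the nim-sum pairwise:
5 ^ 5 = 0
0 ^ 3 = 3
3 ^ 1 = 2
The nim-sum is 2 ≠ 0, so this is an N-position: the player to move can win; Alice has a winning move.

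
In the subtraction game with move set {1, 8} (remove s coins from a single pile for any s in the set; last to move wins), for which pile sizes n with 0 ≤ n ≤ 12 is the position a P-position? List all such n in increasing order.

Compute g(0), g(1), … for moves {1, 8}:
k:     0  1  2  3  4  5  6  7  8  9 10 11 12
g(k):  0  1  0  1  0  1  0  1  2  0  1  0  1
The P-positions (g = 0) in 0..12 are 0, 2, 4, 6, 9, 11.

0, 2, 4, 6, 9, 11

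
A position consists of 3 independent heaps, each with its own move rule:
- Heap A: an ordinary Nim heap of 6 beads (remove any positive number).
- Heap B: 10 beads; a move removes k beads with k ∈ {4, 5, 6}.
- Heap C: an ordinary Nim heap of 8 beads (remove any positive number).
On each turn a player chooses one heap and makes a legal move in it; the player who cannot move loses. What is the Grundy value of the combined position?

14

Heap A is a plain Nim heap of size 6, so its Grundy value is 6.
Build the Grundy sequence for heap B with g(k) = mex{g(k−s) : s ∈ {4, 5, 6}, s ≤ k}:
k:     0  1  2  3  4  5  6  7  8  9 10
g(k):  0  0  0  0  1  1  1  1  2  2  0
So g(10) = 0.
Heap C is a plain Nim heap of size 8, so its Grundy value is 8.
The value of a disjunctive sum is the nim-sum of the parts.
Combined value = 6 XOR 0 XOR 8 = 14.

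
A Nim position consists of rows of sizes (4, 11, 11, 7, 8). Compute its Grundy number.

11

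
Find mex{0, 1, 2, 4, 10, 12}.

3

The values 0, 1, 2 are all present; 3 is the first non-negative integer missing from the set.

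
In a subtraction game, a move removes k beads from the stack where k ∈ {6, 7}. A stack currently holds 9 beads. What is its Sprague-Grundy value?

1

Compute g(0), g(1), … for moves {6, 7}:
k:     0  1  2  3  4  5  6  7  8  9
g(k):  0  0  0  0  0  0  1  1  1  1
So g(9) = 1.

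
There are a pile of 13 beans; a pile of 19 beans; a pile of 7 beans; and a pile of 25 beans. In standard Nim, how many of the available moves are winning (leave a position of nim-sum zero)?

Compute the nim-sum pairwise:
13 ⊕ 19 = 30
30 ⊕ 7 = 25
25 ⊕ 25 = 0
The nim-sum is already 0, so every move leaves a nonzero nim-sum — there are no winning moves.

0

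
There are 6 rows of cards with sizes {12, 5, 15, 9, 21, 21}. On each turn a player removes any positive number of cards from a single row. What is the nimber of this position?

Nim-sum: 12 XOR 5 XOR 15 XOR 9 XOR 21 XOR 21 = 15.

15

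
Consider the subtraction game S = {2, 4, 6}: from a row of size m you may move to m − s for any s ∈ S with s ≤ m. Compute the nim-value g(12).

Grundy values for subtraction set {2, 4, 6}:
g(0) = mex{} = 0
g(1) = mex{} = 0
g(2) = mex{0} = 1
g(3) = mex{0} = 1
g(4) = mex{0,1} = 2
g(5) = mex{0,1} = 2
g(6) = mex{0,1,2} = 3
g(7) = mex{0,1,2} = 3
g(8) = mex{1,2,3} = 0
g(9) = mex{1,2,3} = 0
g(10) = mex{0,2,3} = 1
g(11) = mex{0,2,3} = 1
g(12) = mex{0,1,3} = 2
So g(12) = 2.

2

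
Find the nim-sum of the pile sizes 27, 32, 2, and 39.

30

Compute the nim-sum pairwise:
27 ^ 32 = 59
59 ^ 2 = 57
57 ^ 39 = 30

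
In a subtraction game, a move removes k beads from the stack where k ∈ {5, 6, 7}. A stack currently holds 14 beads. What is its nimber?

0

Compute g(0), g(1), … for moves {5, 6, 7}:
k:     0  1  2  3  4  5  6  7  8  9 10 11 12 13 14
g(k):  0  0  0  0  0  1  1  1  1  1  2  2  0  0  0
So g(14) = 0.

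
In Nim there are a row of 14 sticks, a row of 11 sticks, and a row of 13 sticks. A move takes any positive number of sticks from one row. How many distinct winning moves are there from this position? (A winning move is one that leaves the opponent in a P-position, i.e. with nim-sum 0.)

In binary:
  1110  (14)
  1011  (11)
  1101  (13)
  ----
  1000  (8)
The overall nim-sum is X = 8. A row of size p has a winning move iff p XOR X < p (reduce it to p XOR X).
  14: 14 XOR 8 = 6 < 14 — winning move (to 6).
  11: 11 XOR 8 = 3 < 11 — winning move (to 3).
  13: 13 XOR 8 = 5 < 13 — winning move (to 5).
That gives 3 winning moves.

3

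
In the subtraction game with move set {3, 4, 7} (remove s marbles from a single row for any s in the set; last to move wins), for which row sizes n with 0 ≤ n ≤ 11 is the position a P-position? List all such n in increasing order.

Grundy values for subtraction set {3, 4, 7}:
k:     0  1  2  3  4  5  6  7  8  9 10 11
g(k):  0  0  0  1  1  1  2  2  2  3  0  0
The P-positions (g = 0) in 0..11 are 0, 1, 2, 10, 11.

0, 1, 2, 10, 11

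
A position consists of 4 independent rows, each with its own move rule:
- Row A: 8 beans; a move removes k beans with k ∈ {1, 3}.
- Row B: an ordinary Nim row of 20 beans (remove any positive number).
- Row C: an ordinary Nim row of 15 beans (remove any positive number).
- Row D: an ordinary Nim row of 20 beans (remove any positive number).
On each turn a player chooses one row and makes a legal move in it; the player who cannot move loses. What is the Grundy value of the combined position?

Build the Grundy sequence for row A with g(k) = mex{g(k−s) : s ∈ {1, 3}, s ≤ k}:
k:     0  1  2  3  4  5  6  7  8
g(k):  0  1  0  1  0  1  0  1  0
So g(8) = 0.
Row B is a plain Nim row of size 20, so its Grundy value is 20.
Row C is a plain Nim row of size 15, so its Grundy value is 15.
Row D is a plain Nim row of size 20, so its Grundy value is 20.
The value of a disjunctive sum is the nim-sum of the parts.
Combined value = 0 ⊕ 20 ⊕ 15 ⊕ 20 = 15.

15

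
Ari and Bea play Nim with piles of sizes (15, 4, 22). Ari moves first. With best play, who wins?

Ari wins

Compute the nim-sum pairwise:
15 ⊕ 4 = 11
11 ⊕ 22 = 29
The nim-sum is 29 ≠ 0, so this is an N-position: the player to move can win; Ari has a winning move.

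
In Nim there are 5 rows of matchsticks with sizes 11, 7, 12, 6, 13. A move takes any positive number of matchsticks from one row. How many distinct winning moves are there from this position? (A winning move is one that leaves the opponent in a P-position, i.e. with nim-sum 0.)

Write each in binary and XOR column by column:
  1011  (11)
  0111  (7)
  1100  (12)
  0110  (6)
  1101  (13)
  ----
  1011  (11)
The overall nim-sum is X = 11. A row of size p has a winning move iff p XOR X < p (reduce it to p XOR X).
  11: 11 XOR 11 = 0 < 11 — winning move (to 0).
  7: 7 XOR 11 = 12 ≥ 7 — no move.
  12: 12 XOR 11 = 7 < 12 — winning move (to 7).
  6: 6 XOR 11 = 13 ≥ 6 — no move.
  13: 13 XOR 11 = 6 < 13 — winning move (to 6).
That gives 3 winning moves.

3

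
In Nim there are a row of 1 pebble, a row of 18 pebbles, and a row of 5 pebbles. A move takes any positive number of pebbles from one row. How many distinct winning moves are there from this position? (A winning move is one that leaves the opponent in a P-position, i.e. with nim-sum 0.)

Nim-sum: 1 XOR 18 XOR 5 = 22.
The overall nim-sum is X = 22. A row of size p has a winning move iff p XOR X < p (reduce it to p XOR X).
  1: 1 XOR 22 = 23 ≥ 1 — no move.
  18: 18 XOR 22 = 4 < 18 — winning move (to 4).
  5: 5 XOR 22 = 19 ≥ 5 — no move.
That gives 1 winning move.

1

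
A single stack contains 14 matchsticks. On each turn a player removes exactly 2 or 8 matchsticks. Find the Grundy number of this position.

0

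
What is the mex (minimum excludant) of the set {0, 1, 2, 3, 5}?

4

The values 0, 1, 2, 3 are all present; 4 is the first non-negative integer missing from the set.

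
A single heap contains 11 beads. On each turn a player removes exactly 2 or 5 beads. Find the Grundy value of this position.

Compute g(0), g(1), … for moves {2, 5}:
g(0) = mex{} = 0
g(1) = mex{} = 0
g(2) = mex{0} = 1
g(3) = mex{0} = 1
g(4) = mex{1} = 0
g(5) = mex{0,1} = 2
g(6) = mex{0} = 1
g(7) = mex{1,2} = 0
g(8) = mex{1} = 0
g(9) = mex{0} = 1
g(10) = mex{0,2} = 1
g(11) = mex{1} = 0
So g(11) = 0.

0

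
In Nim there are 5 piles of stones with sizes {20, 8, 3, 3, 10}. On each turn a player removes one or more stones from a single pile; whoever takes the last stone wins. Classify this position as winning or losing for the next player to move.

Winning position

In binary:
  10100  (20)
  01000  (8)
  00011  (3)
  00011  (3)
  01010  (10)
  -----
  10110  (22)
The nim-sum is 22 ≠ 0, so this is an N-position: the player to move can win.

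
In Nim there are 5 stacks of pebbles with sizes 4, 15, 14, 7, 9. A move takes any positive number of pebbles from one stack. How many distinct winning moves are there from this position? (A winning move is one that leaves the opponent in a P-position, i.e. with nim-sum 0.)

3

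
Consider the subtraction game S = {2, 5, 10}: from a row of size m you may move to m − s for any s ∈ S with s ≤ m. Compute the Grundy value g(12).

Build the Grundy sequence with g(k) = mex{g(k−s) : s ∈ {2, 5, 10}, s ≤ k}:
g(0) = mex{} = 0
g(1) = mex{} = 0
g(2) = mex{0} = 1
g(3) = mex{0} = 1
g(4) = mex{1} = 0
g(5) = mex{0,1} = 2
g(6) = mex{0} = 1
g(7) = mex{1,2} = 0
g(8) = mex{1} = 0
g(9) = mex{0} = 1
g(10) = mex{0,2} = 1
g(11) = mex{0,1} = 2
g(12) = mex{0,1} = 2
So g(12) = 2.

2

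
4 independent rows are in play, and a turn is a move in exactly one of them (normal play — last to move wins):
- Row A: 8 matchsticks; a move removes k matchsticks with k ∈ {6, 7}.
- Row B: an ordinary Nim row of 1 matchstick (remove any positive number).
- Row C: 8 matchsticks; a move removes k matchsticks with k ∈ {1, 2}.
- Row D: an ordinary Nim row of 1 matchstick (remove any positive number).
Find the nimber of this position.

3

Build the Grundy sequence for row A with g(k) = mex{g(k−s) : s ∈ {6, 7}, s ≤ k}:
k:     0  1  2  3  4  5  6  7  8
g(k):  0  0  0  0  0  0  1  1  1
So g(8) = 1.
Row B is a plain Nim row of size 1, so its Grundy value is 1.
Build the Grundy sequence for row C with g(k) = mex{g(k−s) : s ∈ {1, 2}, s ≤ k}:
g(0) = mex{} = 0
g(1) = mex{0} = 1
g(2) = mex{0,1} = 2
g(3) = mex{1,2} = 0
g(4) = mex{0,2} = 1
g(5) = mex{0,1} = 2
g(6) = mex{1,2} = 0
g(7) = mex{0,2} = 1
g(8) = mex{0,1} = 2
So g(8) = 2.
Row D is a plain Nim row of size 1, so its Grundy value is 1.
The value of a disjunctive sum is the nim-sum of the parts.
Combined value = 1 ⊕ 1 ⊕ 2 ⊕ 1 = 3.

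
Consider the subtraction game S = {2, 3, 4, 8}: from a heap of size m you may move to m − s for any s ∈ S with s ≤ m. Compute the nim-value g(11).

2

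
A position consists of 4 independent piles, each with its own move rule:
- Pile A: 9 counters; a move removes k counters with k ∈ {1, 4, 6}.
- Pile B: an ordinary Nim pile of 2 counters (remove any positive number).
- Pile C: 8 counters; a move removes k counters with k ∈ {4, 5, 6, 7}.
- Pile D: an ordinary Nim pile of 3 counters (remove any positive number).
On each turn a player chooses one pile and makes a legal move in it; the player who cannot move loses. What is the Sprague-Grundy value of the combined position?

1

For pile A, compute g(0), g(1), … with moves {1, 4, 6}:
k:     0  1  2  3  4  5  6  7  8  9
g(k):  0  1  0  1  2  0  1  0  1  2
So g(9) = 2.
Pile B is a plain Nim pile of size 2, so its Grundy value is 2.
Build the Grundy sequence for pile C with g(k) = mex{g(k−s) : s ∈ {4, 5, 6, 7}, s ≤ k}:
k:     0  1  2  3  4  5  6  7  8
g(k):  0  0  0  0  1  1  1  1  2
So g(8) = 2.
Pile D is a plain Nim pile of size 3, so its Grundy value is 3.
The value of a disjunctive sum is the nim-sum of the parts.
Combined value = 2 XOR 2 XOR 2 XOR 3 = 1.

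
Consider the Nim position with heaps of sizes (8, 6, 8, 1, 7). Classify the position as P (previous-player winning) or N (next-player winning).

P-position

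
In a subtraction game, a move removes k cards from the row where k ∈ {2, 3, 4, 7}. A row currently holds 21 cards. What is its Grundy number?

Build the Grundy sequence with g(k) = mex{g(k−s) : s ∈ {2, 3, 4, 7}, s ≤ k}:
k:     0  1  2  3  4  5  6  7  8  9 10 11 12 13 14 15 16 17 18 19 20 21
g(k):  0  0  1  1  2  2  0  3  1  4  2  0  0  1  1  2  2  0  3  1  4  2
So g(21) = 2.

2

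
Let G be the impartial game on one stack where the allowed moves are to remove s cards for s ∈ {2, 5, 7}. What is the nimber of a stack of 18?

2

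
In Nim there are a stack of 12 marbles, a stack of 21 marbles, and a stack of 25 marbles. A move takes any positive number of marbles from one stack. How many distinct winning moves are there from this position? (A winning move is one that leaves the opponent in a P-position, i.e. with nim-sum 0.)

0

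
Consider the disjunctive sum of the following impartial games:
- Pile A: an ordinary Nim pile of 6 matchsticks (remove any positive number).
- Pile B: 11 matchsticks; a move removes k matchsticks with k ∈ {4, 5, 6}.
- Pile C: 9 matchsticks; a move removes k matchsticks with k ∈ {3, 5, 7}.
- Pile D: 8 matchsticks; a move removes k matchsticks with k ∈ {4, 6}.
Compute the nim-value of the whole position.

7

Pile A is a plain Nim pile of size 6, so its Grundy value is 6.
Build the Grundy sequence for pile B with g(k) = mex{g(k−s) : s ∈ {4, 5, 6}, s ≤ k}:
k:     0  1  2  3  4  5  6  7  8  9 10 11
g(k):  0  0  0  0  1  1  1  1  2  2  0  0
So g(11) = 0.
For pile C, compute g(0), g(1), … with moves {3, 5, 7}:
g(0) = mex{} = 0
g(1) = mex{} = 0
g(2) = mex{} = 0
g(3) = mex{0} = 1
g(4) = mex{0} = 1
g(5) = mex{0} = 1
g(6) = mex{0,1} = 2
g(7) = mex{0,1} = 2
g(8) = mex{0,1} = 2
g(9) = mex{0,1,2} = 3
So g(9) = 3.
For pile D, compute g(0), g(1), … with moves {4, 6}:
k:     0  1  2  3  4  5  6  7  8
g(k):  0  0  0  0  1  1  1  1  2
So g(8) = 2.
The value of a disjunctive sum is the nim-sum of the parts.
Combined value = 6 ⊕ 0 ⊕ 3 ⊕ 2 = 7.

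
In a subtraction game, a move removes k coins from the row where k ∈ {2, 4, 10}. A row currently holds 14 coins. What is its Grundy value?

Build the Grundy sequence with g(k) = mex{g(k−s) : s ∈ {2, 4, 10}, s ≤ k}:
g(0) = mex{} = 0
g(1) = mex{} = 0
g(2) = mex{0} = 1
g(3) = mex{0} = 1
g(4) = mex{0,1} = 2
g(5) = mex{0,1} = 2
g(6) = mex{1,2} = 0
g(7) = mex{1,2} = 0
g(8) = mex{0,2} = 1
g(9) = mex{0,2} = 1
g(10) = mex{0,1} = 2
g(11) = mex{0,1} = 2
g(12) = mex{1,2} = 0
g(13) = mex{1,2} = 0
g(14) = mex{0,2} = 1
So g(14) = 1.

1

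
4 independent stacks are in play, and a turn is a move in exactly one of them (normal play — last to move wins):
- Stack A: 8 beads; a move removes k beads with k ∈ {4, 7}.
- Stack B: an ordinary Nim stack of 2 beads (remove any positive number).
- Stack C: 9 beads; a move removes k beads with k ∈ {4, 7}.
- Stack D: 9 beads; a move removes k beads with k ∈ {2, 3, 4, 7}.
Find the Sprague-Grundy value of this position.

6

Grundy values for stack A (subtraction set {4, 7}):
g(0) = mex{} = 0
g(1) = mex{} = 0
g(2) = mex{} = 0
g(3) = mex{} = 0
g(4) = mex{0} = 1
g(5) = mex{0} = 1
g(6) = mex{0} = 1
g(7) = mex{0} = 1
g(8) = mex{0,1} = 2
So g(8) = 2.
Stack B is a plain Nim stack of size 2, so its Grundy value is 2.
Build the Grundy sequence for stack C with g(k) = mex{g(k−s) : s ∈ {4, 7}, s ≤ k}:
k:     0  1  2  3  4  5  6  7  8  9
g(k):  0  0  0  0  1  1  1  1  2  2
So g(9) = 2.
Grundy values for stack D (subtraction set {2, 3, 4, 7}):
g(0) = mex{} = 0
g(1) = mex{} = 0
g(2) = mex{0} = 1
g(3) = mex{0} = 1
g(4) = mex{0,1} = 2
g(5) = mex{0,1} = 2
g(6) = mex{1,2} = 0
g(7) = mex{0,1,2} = 3
g(8) = mex{0,2} = 1
g(9) = mex{0,1,2,3} = 4
So g(9) = 4.
The value of a disjunctive sum is the nim-sum of the parts.
Combined value = 2 XOR 2 XOR 2 XOR 4 = 6.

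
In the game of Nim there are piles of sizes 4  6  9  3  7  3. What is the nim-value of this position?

Compute the nim-sum pairwise:
4 ^ 6 = 2
2 ^ 9 = 11
11 ^ 3 = 8
8 ^ 7 = 15
15 ^ 3 = 12

12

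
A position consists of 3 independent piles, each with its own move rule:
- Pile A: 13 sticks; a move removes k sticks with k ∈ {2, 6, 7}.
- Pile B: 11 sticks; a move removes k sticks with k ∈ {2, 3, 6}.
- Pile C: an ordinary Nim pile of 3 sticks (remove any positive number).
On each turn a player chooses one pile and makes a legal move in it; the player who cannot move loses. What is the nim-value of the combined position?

2

For pile A, compute g(0), g(1), … with moves {2, 6, 7}:
g(0) = mex{} = 0
g(1) = mex{} = 0
g(2) = mex{0} = 1
g(3) = mex{0} = 1
g(4) = mex{1} = 0
g(5) = mex{1} = 0
g(6) = mex{0} = 1
g(7) = mex{0} = 1
g(8) = mex{0,1} = 2
g(9) = mex{1} = 0
g(10) = mex{0,1,2} = 3
g(11) = mex{0} = 1
g(12) = mex{0,1,3} = 2
g(13) = mex{1} = 0
So g(13) = 0.
Build the Grundy sequence for pile B with g(k) = mex{g(k−s) : s ∈ {2, 3, 6}, s ≤ k}:
g(0) = mex{} = 0
g(1) = mex{} = 0
g(2) = mex{0} = 1
g(3) = mex{0} = 1
g(4) = mex{0,1} = 2
g(5) = mex{1} = 0
g(6) = mex{0,1,2} = 3
g(7) = mex{0,2} = 1
g(8) = mex{0,1,3} = 2
g(9) = mex{1,3} = 0
g(10) = mex{1,2} = 0
g(11) = mex{0,2} = 1
So g(11) = 1.
Pile C is a plain Nim pile of size 3, so its Grundy value is 3.
By the Sprague-Grundy theorem, the Grundy value of a sum of independent games is the XOR of the component values.
Combined value = 0 ⊕ 1 ⊕ 3 = 2.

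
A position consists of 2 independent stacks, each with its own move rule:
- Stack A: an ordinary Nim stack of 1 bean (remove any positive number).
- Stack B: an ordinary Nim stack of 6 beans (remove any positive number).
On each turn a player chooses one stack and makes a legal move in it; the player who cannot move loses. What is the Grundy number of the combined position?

7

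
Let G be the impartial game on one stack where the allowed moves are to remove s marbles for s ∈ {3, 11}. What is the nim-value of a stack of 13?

Compute g(0), g(1), … for moves {3, 11}:
k:     0  1  2  3  4  5  6  7  8  9 10 11 12 13
g(k):  0  0  0  1  1  1  0  0  0  1  1  1  2  2
So g(13) = 2.

2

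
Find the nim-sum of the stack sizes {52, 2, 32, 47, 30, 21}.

Nim-sum: 52 XOR 2 XOR 32 XOR 47 XOR 30 XOR 21 = 50.

50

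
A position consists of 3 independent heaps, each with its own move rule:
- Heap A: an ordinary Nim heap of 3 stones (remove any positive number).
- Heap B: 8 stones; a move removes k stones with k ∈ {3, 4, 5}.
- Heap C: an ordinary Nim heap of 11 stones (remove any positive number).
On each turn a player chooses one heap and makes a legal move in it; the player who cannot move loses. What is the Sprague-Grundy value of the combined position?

8

Heap A is a plain Nim heap of size 3, so its Grundy value is 3.
For heap B, compute g(0), g(1), … with moves {3, 4, 5}:
k:     0  1  2  3  4  5  6  7  8
g(k):  0  0  0  1  1  1  2  2  0
So g(8) = 0.
Heap C is a plain Nim heap of size 11, so its Grundy value is 11.
The value of a disjunctive sum is the nim-sum of the parts.
Combined value = 3 XOR 0 XOR 11 = 8.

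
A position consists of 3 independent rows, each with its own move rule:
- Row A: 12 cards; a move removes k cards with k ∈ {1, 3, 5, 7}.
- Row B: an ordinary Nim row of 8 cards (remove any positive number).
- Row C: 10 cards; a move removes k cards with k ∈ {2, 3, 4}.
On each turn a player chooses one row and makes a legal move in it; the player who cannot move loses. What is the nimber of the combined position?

Grundy values for row A (subtraction set {1, 3, 5, 7}):
k:     0  1  2  3  4  5  6  7  8  9 10 11 12
g(k):  0  1  0  1  0  1  0  1  0  1  0  1  0
So g(12) = 0.
Row B is a plain Nim row of size 8, so its Grundy value is 8.
Grundy values for row C (subtraction set {2, 3, 4}):
g(0) = mex{} = 0
g(1) = mex{} = 0
g(2) = mex{0} = 1
g(3) = mex{0} = 1
g(4) = mex{0,1} = 2
g(5) = mex{0,1} = 2
g(6) = mex{1,2} = 0
g(7) = mex{1,2} = 0
g(8) = mex{0,2} = 1
g(9) = mex{0,2} = 1
g(10) = mex{0,1} = 2
So g(10) = 2.
The value of a disjunctive sum is the nim-sum of the parts.
Combined value = 0 XOR 8 XOR 2 = 10.

10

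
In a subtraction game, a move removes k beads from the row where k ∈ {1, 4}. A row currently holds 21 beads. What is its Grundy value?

Compute g(0), g(1), … for moves {1, 4}:
k:     0  1  2  3  4  5  6  7  8  9 10 11 12 13 14 15 16 17 18 19 20 21
g(k):  0  1  0  1  2  0  1  0  1  2  0  1  0  1  2  0  1  0  1  2  0  1
So g(21) = 1.

1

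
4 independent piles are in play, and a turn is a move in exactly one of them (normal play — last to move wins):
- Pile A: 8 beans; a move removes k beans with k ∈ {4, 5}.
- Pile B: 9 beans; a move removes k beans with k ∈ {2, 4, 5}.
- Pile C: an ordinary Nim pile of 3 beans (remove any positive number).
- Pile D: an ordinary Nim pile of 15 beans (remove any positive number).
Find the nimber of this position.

Grundy values for pile A (subtraction set {4, 5}):
g(0) = mex{} = 0
g(1) = mex{} = 0
g(2) = mex{} = 0
g(3) = mex{} = 0
g(4) = mex{0} = 1
g(5) = mex{0} = 1
g(6) = mex{0} = 1
g(7) = mex{0} = 1
g(8) = mex{0,1} = 2
So g(8) = 2.
For pile B, compute g(0), g(1), … with moves {2, 4, 5}:
g(0) = mex{} = 0
g(1) = mex{} = 0
g(2) = mex{0} = 1
g(3) = mex{0} = 1
g(4) = mex{0,1} = 2
g(5) = mex{0,1} = 2
g(6) = mex{0,1,2} = 3
g(7) = mex{1,2} = 0
g(8) = mex{1,2,3} = 0
g(9) = mex{0,2} = 1
So g(9) = 1.
Pile C is a plain Nim pile of size 3, so its Grundy value is 3.
Pile D is a plain Nim pile of size 15, so its Grundy value is 15.
By the Sprague-Grundy theorem, the Grundy value of a sum of independent games is the XOR of the component values.
Combined value = 2 ⊕ 1 ⊕ 3 ⊕ 15 = 15.

15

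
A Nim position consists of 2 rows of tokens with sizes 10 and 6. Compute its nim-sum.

Write each in binary and XOR column by column:
  1010  (10)
  0110  (6)
  ----
  1100  (12)

12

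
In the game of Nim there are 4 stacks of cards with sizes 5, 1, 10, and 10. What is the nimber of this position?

4

Bitwise XOR of the heap sizes:
  0101  (5)
  0001  (1)
  1010  (10)
  1010  (10)
  ----
  0100  (4)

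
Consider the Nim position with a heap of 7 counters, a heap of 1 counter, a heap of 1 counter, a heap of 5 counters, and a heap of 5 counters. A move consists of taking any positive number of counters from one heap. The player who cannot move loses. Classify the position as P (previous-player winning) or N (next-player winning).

N-position

Compute the nim-sum pairwise:
7 XOR 1 = 6
6 XOR 1 = 7
7 XOR 5 = 2
2 XOR 5 = 7
The nim-sum is 7 ≠ 0, so this is an N-position: the player to move can win.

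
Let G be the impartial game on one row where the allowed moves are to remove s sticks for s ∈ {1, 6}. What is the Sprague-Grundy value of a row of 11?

0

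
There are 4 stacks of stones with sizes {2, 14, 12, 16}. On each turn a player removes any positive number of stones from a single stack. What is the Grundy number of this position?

Compute the nim-sum pairwise:
2 ⊕ 14 = 12
12 ⊕ 12 = 0
0 ⊕ 16 = 16

16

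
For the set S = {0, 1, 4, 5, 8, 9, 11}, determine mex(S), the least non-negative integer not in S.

2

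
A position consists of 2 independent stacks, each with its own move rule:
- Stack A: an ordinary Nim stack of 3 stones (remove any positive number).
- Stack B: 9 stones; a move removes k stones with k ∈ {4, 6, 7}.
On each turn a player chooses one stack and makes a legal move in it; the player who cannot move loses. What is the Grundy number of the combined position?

1

Stack A is a plain Nim stack of size 3, so its Grundy value is 3.
Grundy values for stack B (subtraction set {4, 6, 7}):
k:     0  1  2  3  4  5  6  7  8  9
g(k):  0  0  0  0  1  1  1  1  2  2
So g(9) = 2.
By the Sprague-Grundy theorem, the Grundy value of a sum of independent games is the XOR of the component values.
Combined value = 3 ⊕ 2 = 1.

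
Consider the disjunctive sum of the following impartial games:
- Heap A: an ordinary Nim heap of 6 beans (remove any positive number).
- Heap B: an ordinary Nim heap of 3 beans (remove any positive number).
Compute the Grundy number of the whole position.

5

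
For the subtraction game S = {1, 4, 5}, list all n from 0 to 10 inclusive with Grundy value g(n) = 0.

0, 2, 8, 10

Grundy values for subtraction set {1, 4, 5}:
g(0) = mex{} = 0
g(1) = mex{0} = 1
g(2) = mex{1} = 0
g(3) = mex{0} = 1
g(4) = mex{0,1} = 2
g(5) = mex{0,1,2} = 3
g(6) = mex{0,1,3} = 2
g(7) = mex{0,1,2} = 3
g(8) = mex{1,2,3} = 0
g(9) = mex{0,2,3} = 1
g(10) = mex{1,2,3} = 0
The P-positions (g = 0) in 0..10 are 0, 2, 8, 10.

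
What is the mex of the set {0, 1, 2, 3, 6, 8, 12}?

4

The values 0, 1, 2, 3 are all present; 4 is the first non-negative integer missing from the set.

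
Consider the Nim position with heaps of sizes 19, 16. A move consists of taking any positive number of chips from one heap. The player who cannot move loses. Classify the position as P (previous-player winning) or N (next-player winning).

Compute the nim-sum pairwise:
19 XOR 16 = 3
The nim-sum is 3 ≠ 0, so this is an N-position: the player to move can win.

N-position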